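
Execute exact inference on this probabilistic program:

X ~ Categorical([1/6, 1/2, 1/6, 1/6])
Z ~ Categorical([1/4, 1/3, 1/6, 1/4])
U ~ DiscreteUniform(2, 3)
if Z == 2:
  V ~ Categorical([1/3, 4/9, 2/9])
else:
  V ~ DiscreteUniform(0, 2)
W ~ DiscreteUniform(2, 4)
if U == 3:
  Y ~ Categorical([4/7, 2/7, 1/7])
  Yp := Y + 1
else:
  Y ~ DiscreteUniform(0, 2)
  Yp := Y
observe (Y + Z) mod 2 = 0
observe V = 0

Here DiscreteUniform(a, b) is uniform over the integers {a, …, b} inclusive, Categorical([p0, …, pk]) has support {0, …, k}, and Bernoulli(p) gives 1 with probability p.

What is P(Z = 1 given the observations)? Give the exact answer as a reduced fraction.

Enumerate traces; 144 have nonzero weight after conditioning:
  (X=0, Z=0, U=2, V=0, W=2, Y=0) weight 1/1296
  (X=0, Z=0, U=2, V=0, W=2, Y=2) weight 1/1296
  (X=0, Z=0, U=2, V=0, W=3, Y=0) weight 1/1296
  (X=0, Z=0, U=2, V=0, W=3, Y=2) weight 1/1296
  (X=0, Z=0, U=2, V=0, W=4, Y=0) weight 1/1296
  (X=0, Z=0, U=2, V=0, W=4, Y=2) weight 1/1296
  (X=0, Z=0, U=3, V=0, W=2, Y=0) weight 1/756
  (X=0, Z=0, U=3, V=0, W=2, Y=2) weight 1/3024
  (X=0, Z=1, U=2, V=0, W=2, Y=1) weight 1/972
  (X=0, Z=2, U=2, V=0, W=2, Y=0) weight 1/1944
  … 134 more
Group by Z:
  weight(Z=0) = 29/504
  weight(Z=1) = 13/378
  weight(Z=2) = 29/756
  weight(Z=3) = 13/504
Total weight = 29/504 + 13/378 + 29/756 + 13/504 = 59/378
P(Z=0 | obs) = 29/504 / 59/378 = 87/236
P(Z=1 | obs) = 13/378 / 59/378 = 13/59
P(Z=2 | obs) = 29/756 / 59/378 = 29/118
P(Z=3 | obs) = 13/504 / 59/378 = 39/236

P(Z = 1 | obs) = 13/59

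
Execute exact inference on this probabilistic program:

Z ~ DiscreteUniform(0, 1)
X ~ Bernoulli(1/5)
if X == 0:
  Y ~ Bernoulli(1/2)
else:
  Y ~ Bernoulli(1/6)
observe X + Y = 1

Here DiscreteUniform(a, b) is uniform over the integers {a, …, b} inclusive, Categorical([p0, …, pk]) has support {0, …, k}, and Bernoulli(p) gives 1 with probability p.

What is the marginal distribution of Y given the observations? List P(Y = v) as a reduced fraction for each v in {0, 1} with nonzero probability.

P(Y=0) = 5/17, P(Y=1) = 12/17

Enumerate traces; 4 have nonzero weight after conditioning:
  (Z=0, X=0, Y=1) weight 1/5
  (Z=0, X=1, Y=0) weight 1/12
  (Z=1, X=0, Y=1) weight 1/5
  (Z=1, X=1, Y=0) weight 1/12
Group by Y:
  weight(Y=0) = 1/6
  weight(Y=1) = 2/5
Total weight = 1/6 + 2/5 = 17/30
P(Y=0 | obs) = 1/6 / 17/30 = 5/17
P(Y=1 | obs) = 2/5 / 17/30 = 12/17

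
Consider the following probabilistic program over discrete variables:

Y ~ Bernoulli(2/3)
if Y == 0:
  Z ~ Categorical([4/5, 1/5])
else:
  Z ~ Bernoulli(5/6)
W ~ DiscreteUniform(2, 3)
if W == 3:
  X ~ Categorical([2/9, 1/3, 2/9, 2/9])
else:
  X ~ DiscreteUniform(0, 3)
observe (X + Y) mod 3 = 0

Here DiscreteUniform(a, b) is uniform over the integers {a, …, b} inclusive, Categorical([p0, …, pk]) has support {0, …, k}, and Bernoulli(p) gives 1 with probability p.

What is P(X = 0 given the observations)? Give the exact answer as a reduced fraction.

P(X = 0 | obs) = 1/4

Enumerate traces; 12 have nonzero weight after conditioning:
  (Y=0, Z=0, W=2, X=0) weight 1/30
  (Y=0, Z=0, W=2, X=3) weight 1/30
  (Y=0, Z=0, W=3, X=0) weight 4/135
  (Y=0, Z=0, W=3, X=3) weight 4/135
  (Y=0, Z=1, W=2, X=0) weight 1/120
  (Y=0, Z=1, W=2, X=3) weight 1/120
  (Y=0, Z=1, W=3, X=0) weight 1/135
  (Y=0, Z=1, W=3, X=3) weight 1/135
  (Y=1, Z=0, W=2, X=2) weight 1/72
  … 3 more
Group by X:
  weight(X=0) = 17/216
  weight(X=2) = 17/108
  weight(X=3) = 17/216
Total weight = 17/216 + 17/108 + 17/216 = 17/54
P(X=0 | obs) = 17/216 / 17/54 = 1/4
P(X=2 | obs) = 17/108 / 17/54 = 1/2
P(X=3 | obs) = 17/216 / 17/54 = 1/4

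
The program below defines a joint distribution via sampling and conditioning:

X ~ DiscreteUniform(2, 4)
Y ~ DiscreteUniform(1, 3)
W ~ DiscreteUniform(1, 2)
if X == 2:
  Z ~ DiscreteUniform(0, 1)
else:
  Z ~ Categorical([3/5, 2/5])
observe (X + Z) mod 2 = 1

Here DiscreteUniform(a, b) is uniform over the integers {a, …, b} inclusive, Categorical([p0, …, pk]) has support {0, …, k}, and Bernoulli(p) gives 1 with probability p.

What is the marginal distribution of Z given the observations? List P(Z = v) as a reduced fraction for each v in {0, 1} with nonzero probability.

P(Z=0) = 2/5, P(Z=1) = 3/5

Enumerate traces; 18 have nonzero weight after conditioning:
  (X=2, Y=1, W=1, Z=1) weight 1/36
  (X=2, Y=1, W=2, Z=1) weight 1/36
  (X=2, Y=2, W=1, Z=1) weight 1/36
  (X=2, Y=2, W=2, Z=1) weight 1/36
  (X=2, Y=3, W=1, Z=1) weight 1/36
  (X=2, Y=3, W=2, Z=1) weight 1/36
  (X=3, Y=1, W=1, Z=0) weight 1/30
  (X=3, Y=1, W=2, Z=0) weight 1/30
  … 10 more
Group by Z:
  weight(Z=0) = 1/5
  weight(Z=1) = 3/10
Total weight = 1/5 + 3/10 = 1/2
P(Z=0 | obs) = 1/5 / 1/2 = 2/5
P(Z=1 | obs) = 3/10 / 1/2 = 3/5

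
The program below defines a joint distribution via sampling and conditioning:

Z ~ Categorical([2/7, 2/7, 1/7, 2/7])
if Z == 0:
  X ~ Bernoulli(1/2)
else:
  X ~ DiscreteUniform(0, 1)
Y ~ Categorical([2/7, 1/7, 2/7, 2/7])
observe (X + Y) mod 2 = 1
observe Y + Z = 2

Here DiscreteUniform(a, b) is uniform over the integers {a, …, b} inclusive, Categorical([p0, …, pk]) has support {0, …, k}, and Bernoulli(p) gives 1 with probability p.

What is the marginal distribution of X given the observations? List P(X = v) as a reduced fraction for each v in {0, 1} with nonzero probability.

Enumerate traces; 3 have nonzero weight after conditioning:
  (Z=0, X=1, Y=2) weight 2/49
  (Z=1, X=0, Y=1) weight 1/49
  (Z=2, X=1, Y=0) weight 1/49
Group by X:
  weight(X=0) = 1/49
  weight(X=1) = 3/49
Total weight = 1/49 + 3/49 = 4/49
P(X=0 | obs) = 1/49 / 4/49 = 1/4
P(X=1 | obs) = 3/49 / 4/49 = 3/4

P(X=0) = 1/4, P(X=1) = 3/4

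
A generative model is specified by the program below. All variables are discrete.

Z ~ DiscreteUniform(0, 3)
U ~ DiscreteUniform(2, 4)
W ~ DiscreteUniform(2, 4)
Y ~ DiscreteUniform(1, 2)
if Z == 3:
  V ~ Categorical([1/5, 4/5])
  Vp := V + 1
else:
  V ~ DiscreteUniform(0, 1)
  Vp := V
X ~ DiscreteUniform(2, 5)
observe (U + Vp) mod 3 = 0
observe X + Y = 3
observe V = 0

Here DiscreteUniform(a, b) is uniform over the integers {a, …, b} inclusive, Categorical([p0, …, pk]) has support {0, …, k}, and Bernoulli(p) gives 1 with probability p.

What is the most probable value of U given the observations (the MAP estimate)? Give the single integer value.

Enumerate traces; 12 have nonzero weight after conditioning:
  (Z=0, U=3, W=2, Y=1, V=0, X=2) weight 1/576
  (Z=0, U=3, W=3, Y=1, V=0, X=2) weight 1/576
  (Z=0, U=3, W=4, Y=1, V=0, X=2) weight 1/576
  (Z=1, U=3, W=2, Y=1, V=0, X=2) weight 1/576
  (Z=1, U=3, W=3, Y=1, V=0, X=2) weight 1/576
  (Z=1, U=3, W=4, Y=1, V=0, X=2) weight 1/576
  (Z=2, U=3, W=2, Y=1, V=0, X=2) weight 1/576
  (Z=2, U=3, W=3, Y=1, V=0, X=2) weight 1/576
  (Z=3, U=2, W=2, Y=1, V=0, X=2) weight 1/1440
  … 3 more
Group by U:
  weight(U=2) = 1/480
  weight(U=3) = 1/64
Total weight = 1/480 + 1/64 = 17/960
P(U=2 | obs) = 1/480 / 17/960 = 2/17
P(U=3 | obs) = 1/64 / 17/960 = 15/17
argmax = 3

argmax_v P(U = v | obs) = 3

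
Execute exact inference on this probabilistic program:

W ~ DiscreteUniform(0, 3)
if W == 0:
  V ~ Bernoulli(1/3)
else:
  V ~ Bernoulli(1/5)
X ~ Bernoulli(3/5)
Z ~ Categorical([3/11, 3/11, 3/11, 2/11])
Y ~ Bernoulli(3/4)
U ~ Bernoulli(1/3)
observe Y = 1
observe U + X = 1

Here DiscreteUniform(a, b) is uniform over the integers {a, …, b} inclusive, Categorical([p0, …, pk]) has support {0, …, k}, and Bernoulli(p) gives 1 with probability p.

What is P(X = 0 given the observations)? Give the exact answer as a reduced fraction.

Enumerate traces; 64 have nonzero weight after conditioning:
  (W=0, V=0, X=0, Z=0, Y=1, U=1) weight 1/220
  (W=0, V=0, X=0, Z=1, Y=1, U=1) weight 1/220
  (W=0, V=0, X=0, Z=2, Y=1, U=1) weight 1/220
  (W=0, V=0, X=0, Z=3, Y=1, U=1) weight 1/330
  (W=0, V=0, X=1, Z=0, Y=1, U=0) weight 3/220
  (W=0, V=0, X=1, Z=1, Y=1, U=0) weight 3/220
  (W=0, V=0, X=1, Z=2, Y=1, U=0) weight 3/220
  (W=0, V=0, X=1, Z=3, Y=1, U=0) weight 1/110
  … 56 more
Group by X:
  weight(X=0) = 1/10
  weight(X=1) = 3/10
Total weight = 1/10 + 3/10 = 2/5
P(X=0 | obs) = 1/10 / 2/5 = 1/4
P(X=1 | obs) = 3/10 / 2/5 = 3/4

P(X = 0 | obs) = 1/4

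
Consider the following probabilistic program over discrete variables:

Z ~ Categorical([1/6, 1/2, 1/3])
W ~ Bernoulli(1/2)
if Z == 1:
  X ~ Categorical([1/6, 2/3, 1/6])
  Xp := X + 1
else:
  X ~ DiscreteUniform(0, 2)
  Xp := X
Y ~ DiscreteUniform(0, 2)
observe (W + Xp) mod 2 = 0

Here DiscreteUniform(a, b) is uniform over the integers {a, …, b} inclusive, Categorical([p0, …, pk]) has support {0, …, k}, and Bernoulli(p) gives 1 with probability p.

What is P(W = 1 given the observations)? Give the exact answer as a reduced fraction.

P(W = 1 | obs) = 1/3

Enumerate traces; 27 have nonzero weight after conditioning:
  (Z=0, W=0, X=0, Y=0) weight 1/108
  (Z=0, W=0, X=0, Y=1) weight 1/108
  (Z=0, W=0, X=0, Y=2) weight 1/108
  (Z=0, W=0, X=2, Y=0) weight 1/108
  (Z=0, W=0, X=2, Y=1) weight 1/108
  (Z=0, W=0, X=2, Y=2) weight 1/108
  (Z=0, W=1, X=1, Y=0) weight 1/108
  (Z=0, W=1, X=1, Y=1) weight 1/108
  … 19 more
Group by W:
  weight(W=0) = 1/3
  weight(W=1) = 1/6
Total weight = 1/3 + 1/6 = 1/2
P(W=0 | obs) = 1/3 / 1/2 = 2/3
P(W=1 | obs) = 1/6 / 1/2 = 1/3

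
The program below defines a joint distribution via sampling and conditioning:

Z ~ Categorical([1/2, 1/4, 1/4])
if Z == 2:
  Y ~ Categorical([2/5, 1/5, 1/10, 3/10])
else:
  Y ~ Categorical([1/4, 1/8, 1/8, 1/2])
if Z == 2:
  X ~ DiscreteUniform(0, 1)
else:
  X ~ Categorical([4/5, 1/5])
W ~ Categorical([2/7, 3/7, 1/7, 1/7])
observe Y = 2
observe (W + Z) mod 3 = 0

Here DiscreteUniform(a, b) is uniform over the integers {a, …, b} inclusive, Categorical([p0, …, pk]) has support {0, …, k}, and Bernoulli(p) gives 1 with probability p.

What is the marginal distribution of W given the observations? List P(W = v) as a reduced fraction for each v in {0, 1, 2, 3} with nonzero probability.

Enumerate traces; 8 have nonzero weight after conditioning:
  (Z=0, Y=2, X=0, W=0) weight 1/70
  (Z=0, Y=2, X=0, W=3) weight 1/140
  (Z=0, Y=2, X=1, W=0) weight 1/280
  (Z=0, Y=2, X=1, W=3) weight 1/560
  (Z=1, Y=2, X=0, W=2) weight 1/280
  (Z=1, Y=2, X=1, W=2) weight 1/1120
  (Z=2, Y=2, X=0, W=1) weight 3/560
  (Z=2, Y=2, X=1, W=1) weight 3/560
Group by W:
  weight(W=0) = 1/56
  weight(W=1) = 3/280
  weight(W=2) = 1/224
  weight(W=3) = 1/112
Total weight = 1/56 + 3/280 + 1/224 + 1/112 = 47/1120
P(W=0 | obs) = 1/56 / 47/1120 = 20/47
P(W=1 | obs) = 3/280 / 47/1120 = 12/47
P(W=2 | obs) = 1/224 / 47/1120 = 5/47
P(W=3 | obs) = 1/112 / 47/1120 = 10/47

P(W=0) = 20/47, P(W=1) = 12/47, P(W=2) = 5/47, P(W=3) = 10/47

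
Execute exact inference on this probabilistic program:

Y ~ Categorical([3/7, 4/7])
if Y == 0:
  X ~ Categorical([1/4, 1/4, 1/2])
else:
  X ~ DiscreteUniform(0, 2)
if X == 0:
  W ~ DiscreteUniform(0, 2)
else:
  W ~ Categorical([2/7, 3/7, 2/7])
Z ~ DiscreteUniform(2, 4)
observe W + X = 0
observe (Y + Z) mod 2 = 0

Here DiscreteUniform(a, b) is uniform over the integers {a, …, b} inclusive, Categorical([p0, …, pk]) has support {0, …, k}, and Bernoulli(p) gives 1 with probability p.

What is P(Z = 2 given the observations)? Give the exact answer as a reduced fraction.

Enumerate traces; 3 have nonzero weight after conditioning:
  (Y=0, X=0, W=0, Z=2) weight 1/84
  (Y=0, X=0, W=0, Z=4) weight 1/84
  (Y=1, X=0, W=0, Z=3) weight 4/189
Group by Z:
  weight(Z=2) = 1/84
  weight(Z=3) = 4/189
  weight(Z=4) = 1/84
Total weight = 1/84 + 4/189 + 1/84 = 17/378
P(Z=2 | obs) = 1/84 / 17/378 = 9/34
P(Z=3 | obs) = 4/189 / 17/378 = 8/17
P(Z=4 | obs) = 1/84 / 17/378 = 9/34

P(Z = 2 | obs) = 9/34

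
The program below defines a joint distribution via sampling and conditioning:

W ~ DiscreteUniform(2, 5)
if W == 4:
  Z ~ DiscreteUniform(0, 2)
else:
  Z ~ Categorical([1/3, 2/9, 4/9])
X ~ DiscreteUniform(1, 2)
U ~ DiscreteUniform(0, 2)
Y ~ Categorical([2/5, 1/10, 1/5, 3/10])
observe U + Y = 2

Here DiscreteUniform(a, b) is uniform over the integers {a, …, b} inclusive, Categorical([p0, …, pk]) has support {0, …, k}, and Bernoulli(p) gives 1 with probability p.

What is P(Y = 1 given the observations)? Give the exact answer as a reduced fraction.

P(Y = 1 | obs) = 1/7

Enumerate traces; 72 have nonzero weight after conditioning:
  (W=2, Z=0, X=1, U=0, Y=2) weight 1/360
  (W=2, Z=0, X=1, U=1, Y=1) weight 1/720
  (W=2, Z=0, X=1, U=2, Y=0) weight 1/180
  (W=2, Z=0, X=2, U=0, Y=2) weight 1/360
  (W=2, Z=0, X=2, U=1, Y=1) weight 1/720
  (W=2, Z=0, X=2, U=2, Y=0) weight 1/180
  (W=2, Z=1, X=1, U=0, Y=2) weight 1/540
  (W=2, Z=1, X=1, U=1, Y=1) weight 1/1080
  … 64 more
Group by Y:
  weight(Y=0) = 2/15
  weight(Y=1) = 1/30
  weight(Y=2) = 1/15
Total weight = 2/15 + 1/30 + 1/15 = 7/30
P(Y=0 | obs) = 2/15 / 7/30 = 4/7
P(Y=1 | obs) = 1/30 / 7/30 = 1/7
P(Y=2 | obs) = 1/15 / 7/30 = 2/7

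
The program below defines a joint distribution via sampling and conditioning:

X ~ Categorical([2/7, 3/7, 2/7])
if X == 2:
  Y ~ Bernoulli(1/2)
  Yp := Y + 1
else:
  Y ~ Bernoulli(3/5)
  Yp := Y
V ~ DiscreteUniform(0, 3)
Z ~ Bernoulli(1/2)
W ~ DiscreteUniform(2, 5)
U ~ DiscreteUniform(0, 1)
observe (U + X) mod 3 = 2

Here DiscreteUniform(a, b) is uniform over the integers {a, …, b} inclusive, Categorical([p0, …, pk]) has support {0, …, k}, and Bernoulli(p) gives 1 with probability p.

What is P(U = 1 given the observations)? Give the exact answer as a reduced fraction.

Enumerate traces; 128 have nonzero weight after conditioning:
  (X=1, Y=0, V=0, Z=0, W=2, U=1) weight 3/1120
  (X=1, Y=0, V=0, Z=0, W=3, U=1) weight 3/1120
  (X=1, Y=0, V=0, Z=0, W=4, U=1) weight 3/1120
  (X=1, Y=0, V=0, Z=0, W=5, U=1) weight 3/1120
  (X=1, Y=0, V=0, Z=1, W=2, U=1) weight 3/1120
  (X=1, Y=0, V=0, Z=1, W=3, U=1) weight 3/1120
  (X=1, Y=0, V=0, Z=1, W=4, U=1) weight 3/1120
  (X=1, Y=0, V=0, Z=1, W=5, U=1) weight 3/1120
  (X=2, Y=0, V=0, Z=0, W=2, U=0) weight 1/448
  … 119 more
Group by U:
  weight(U=0) = 1/7
  weight(U=1) = 3/14
Total weight = 1/7 + 3/14 = 5/14
P(U=0 | obs) = 1/7 / 5/14 = 2/5
P(U=1 | obs) = 3/14 / 5/14 = 3/5

P(U = 1 | obs) = 3/5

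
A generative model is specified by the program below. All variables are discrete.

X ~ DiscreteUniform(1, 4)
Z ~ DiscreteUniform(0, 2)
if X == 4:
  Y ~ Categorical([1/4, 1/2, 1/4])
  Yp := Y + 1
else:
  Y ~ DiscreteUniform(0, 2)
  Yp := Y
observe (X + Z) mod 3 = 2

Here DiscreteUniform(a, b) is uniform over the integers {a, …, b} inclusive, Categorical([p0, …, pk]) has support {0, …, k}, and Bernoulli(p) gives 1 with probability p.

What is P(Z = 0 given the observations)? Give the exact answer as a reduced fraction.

Enumerate traces; 12 have nonzero weight after conditioning:
  (X=1, Z=1, Y=0) weight 1/36
  (X=1, Z=1, Y=1) weight 1/36
  (X=1, Z=1, Y=2) weight 1/36
  (X=2, Z=0, Y=0) weight 1/36
  (X=2, Z=0, Y=1) weight 1/36
  (X=2, Z=0, Y=2) weight 1/36
  (X=3, Z=2, Y=0) weight 1/36
  (X=3, Z=2, Y=1) weight 1/36
  … 4 more
Group by Z:
  weight(Z=0) = 1/12
  weight(Z=1) = 1/6
  weight(Z=2) = 1/12
Total weight = 1/12 + 1/6 + 1/12 = 1/3
P(Z=0 | obs) = 1/12 / 1/3 = 1/4
P(Z=1 | obs) = 1/6 / 1/3 = 1/2
P(Z=2 | obs) = 1/12 / 1/3 = 1/4

P(Z = 0 | obs) = 1/4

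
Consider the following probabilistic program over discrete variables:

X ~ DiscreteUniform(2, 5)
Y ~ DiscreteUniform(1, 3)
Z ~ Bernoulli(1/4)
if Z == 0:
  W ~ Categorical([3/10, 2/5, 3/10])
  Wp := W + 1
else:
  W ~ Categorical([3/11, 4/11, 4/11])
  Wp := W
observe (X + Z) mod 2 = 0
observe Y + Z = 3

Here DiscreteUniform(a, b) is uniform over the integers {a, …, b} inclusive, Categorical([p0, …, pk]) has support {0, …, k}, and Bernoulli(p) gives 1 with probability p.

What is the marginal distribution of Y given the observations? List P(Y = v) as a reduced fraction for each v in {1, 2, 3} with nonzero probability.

P(Y=2) = 1/4, P(Y=3) = 3/4

Enumerate traces; 12 have nonzero weight after conditioning:
  (X=2, Y=3, Z=0, W=0) weight 3/160
  (X=2, Y=3, Z=0, W=1) weight 1/40
  (X=2, Y=3, Z=0, W=2) weight 3/160
  (X=3, Y=2, Z=1, W=0) weight 1/176
  (X=3, Y=2, Z=1, W=1) weight 1/132
  (X=3, Y=2, Z=1, W=2) weight 1/132
  (X=4, Y=3, Z=0, W=0) weight 3/160
  (X=4, Y=3, Z=0, W=1) weight 1/40
  … 4 more
Group by Y:
  weight(Y=2) = 1/24
  weight(Y=3) = 1/8
Total weight = 1/24 + 1/8 = 1/6
P(Y=2 | obs) = 1/24 / 1/6 = 1/4
P(Y=3 | obs) = 1/8 / 1/6 = 3/4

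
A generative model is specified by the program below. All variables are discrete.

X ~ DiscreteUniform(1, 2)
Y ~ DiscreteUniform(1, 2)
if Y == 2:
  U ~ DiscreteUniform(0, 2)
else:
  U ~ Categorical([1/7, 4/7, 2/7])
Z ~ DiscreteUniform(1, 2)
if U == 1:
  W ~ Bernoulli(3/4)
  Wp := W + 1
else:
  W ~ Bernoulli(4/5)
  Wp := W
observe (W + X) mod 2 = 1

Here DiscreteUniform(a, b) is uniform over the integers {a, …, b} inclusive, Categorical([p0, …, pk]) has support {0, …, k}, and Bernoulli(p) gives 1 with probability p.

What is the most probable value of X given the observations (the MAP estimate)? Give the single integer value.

argmax_v P(X = v | obs) = 2

Enumerate traces; 24 have nonzero weight after conditioning:
  (X=1, Y=1, U=0, Z=1, W=0) weight 1/280
  (X=1, Y=1, U=0, Z=2, W=0) weight 1/280
  (X=1, Y=1, U=1, Z=1, W=0) weight 1/56
  (X=1, Y=1, U=1, Z=2, W=0) weight 1/56
  (X=1, Y=1, U=2, Z=1, W=0) weight 1/140
  (X=1, Y=1, U=2, Z=2, W=0) weight 1/140
  (X=1, Y=2, U=0, Z=1, W=0) weight 1/120
  (X=1, Y=2, U=0, Z=2, W=0) weight 1/120
  (X=2, Y=1, U=0, Z=1, W=1) weight 1/70
  … 15 more
Group by X:
  weight(X=1) = 187/1680
  weight(X=2) = 653/1680
Total weight = 187/1680 + 653/1680 = 1/2
P(X=1 | obs) = 187/1680 / 1/2 = 187/840
P(X=2 | obs) = 653/1680 / 1/2 = 653/840
argmax = 2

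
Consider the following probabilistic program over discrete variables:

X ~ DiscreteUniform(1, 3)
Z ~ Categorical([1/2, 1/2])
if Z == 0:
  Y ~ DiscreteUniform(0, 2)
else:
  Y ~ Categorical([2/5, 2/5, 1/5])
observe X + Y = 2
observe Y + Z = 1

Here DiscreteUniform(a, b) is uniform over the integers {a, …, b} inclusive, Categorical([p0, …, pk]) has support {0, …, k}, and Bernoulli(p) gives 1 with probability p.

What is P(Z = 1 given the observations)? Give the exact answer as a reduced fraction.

Enumerate traces; 2 have nonzero weight after conditioning:
  (X=1, Z=0, Y=1) weight 1/18
  (X=2, Z=1, Y=0) weight 1/15
Group by Z:
  weight(Z=0) = 1/18
  weight(Z=1) = 1/15
Total weight = 1/18 + 1/15 = 11/90
P(Z=0 | obs) = 1/18 / 11/90 = 5/11
P(Z=1 | obs) = 1/15 / 11/90 = 6/11

P(Z = 1 | obs) = 6/11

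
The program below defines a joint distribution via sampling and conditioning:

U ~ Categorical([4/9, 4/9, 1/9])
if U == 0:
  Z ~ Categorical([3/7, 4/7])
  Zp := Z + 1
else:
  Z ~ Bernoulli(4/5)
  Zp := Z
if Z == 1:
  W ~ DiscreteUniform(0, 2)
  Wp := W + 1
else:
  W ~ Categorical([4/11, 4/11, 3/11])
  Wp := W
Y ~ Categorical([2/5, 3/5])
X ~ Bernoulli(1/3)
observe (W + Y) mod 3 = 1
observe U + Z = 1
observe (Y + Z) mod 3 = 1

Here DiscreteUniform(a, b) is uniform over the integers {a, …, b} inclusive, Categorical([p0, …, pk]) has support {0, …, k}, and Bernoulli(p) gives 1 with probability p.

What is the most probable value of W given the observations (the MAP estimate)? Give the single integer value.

argmax_v P(W = v | obs) = 1

Enumerate traces; 4 have nonzero weight after conditioning:
  (U=0, Z=1, W=1, Y=0, X=0) weight 64/2835
  (U=0, Z=1, W=1, Y=0, X=1) weight 32/2835
  (U=1, Z=0, W=0, Y=1, X=0) weight 32/2475
  (U=1, Z=0, W=0, Y=1, X=1) weight 16/2475
Group by W:
  weight(W=0) = 16/825
  weight(W=1) = 32/945
Total weight = 16/825 + 32/945 = 2768/51975
P(W=0 | obs) = 16/825 / 2768/51975 = 63/173
P(W=1 | obs) = 32/945 / 2768/51975 = 110/173
argmax = 1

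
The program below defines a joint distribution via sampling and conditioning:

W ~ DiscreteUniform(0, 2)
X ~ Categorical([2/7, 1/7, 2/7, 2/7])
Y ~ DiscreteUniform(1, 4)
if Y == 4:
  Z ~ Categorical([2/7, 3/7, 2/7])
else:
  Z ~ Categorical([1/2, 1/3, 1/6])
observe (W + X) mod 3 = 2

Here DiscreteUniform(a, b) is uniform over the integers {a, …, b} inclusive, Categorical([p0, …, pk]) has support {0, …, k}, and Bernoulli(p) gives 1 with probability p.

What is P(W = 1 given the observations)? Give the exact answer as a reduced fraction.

P(W = 1 | obs) = 1/7

Enumerate traces; 48 have nonzero weight after conditioning:
  (W=0, X=2, Y=1, Z=0) weight 1/84
  (W=0, X=2, Y=1, Z=1) weight 1/126
  (W=0, X=2, Y=1, Z=2) weight 1/252
  (W=0, X=2, Y=2, Z=0) weight 1/84
  (W=0, X=2, Y=2, Z=1) weight 1/126
  (W=0, X=2, Y=2, Z=2) weight 1/252
  (W=0, X=2, Y=3, Z=0) weight 1/84
  (W=0, X=2, Y=3, Z=1) weight 1/126
  (W=1, X=1, Y=1, Z=0) weight 1/168
  (W=2, X=0, Y=1, Z=0) weight 1/84
  … 38 more
Group by W:
  weight(W=0) = 2/21
  weight(W=1) = 1/21
  weight(W=2) = 4/21
Total weight = 2/21 + 1/21 + 4/21 = 1/3
P(W=0 | obs) = 2/21 / 1/3 = 2/7
P(W=1 | obs) = 1/21 / 1/3 = 1/7
P(W=2 | obs) = 4/21 / 1/3 = 4/7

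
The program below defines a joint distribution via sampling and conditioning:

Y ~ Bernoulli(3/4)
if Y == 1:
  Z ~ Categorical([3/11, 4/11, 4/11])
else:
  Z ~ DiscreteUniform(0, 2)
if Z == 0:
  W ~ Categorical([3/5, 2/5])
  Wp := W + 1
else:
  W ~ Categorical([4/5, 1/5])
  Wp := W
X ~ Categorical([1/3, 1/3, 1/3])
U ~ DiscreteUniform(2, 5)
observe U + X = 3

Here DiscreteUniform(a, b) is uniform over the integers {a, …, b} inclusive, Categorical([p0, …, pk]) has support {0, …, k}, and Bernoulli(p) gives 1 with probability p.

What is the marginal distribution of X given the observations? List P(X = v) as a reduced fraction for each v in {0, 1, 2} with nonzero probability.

Enumerate traces; 24 have nonzero weight after conditioning:
  (Y=0, Z=0, W=0, X=0, U=3) weight 1/240
  (Y=0, Z=0, W=0, X=1, U=2) weight 1/240
  (Y=0, Z=0, W=1, X=0, U=3) weight 1/360
  (Y=0, Z=0, W=1, X=1, U=2) weight 1/360
  (Y=0, Z=1, W=0, X=0, U=3) weight 1/180
  (Y=0, Z=1, W=0, X=1, U=2) weight 1/180
  (Y=0, Z=1, W=1, X=0, U=3) weight 1/720
  (Y=0, Z=1, W=1, X=1, U=2) weight 1/720
  … 16 more
Group by X:
  weight(X=0) = 1/12
  weight(X=1) = 1/12
Total weight = 1/12 + 1/12 = 1/6
P(X=0 | obs) = 1/12 / 1/6 = 1/2
P(X=1 | obs) = 1/12 / 1/6 = 1/2

P(X=0) = 1/2, P(X=1) = 1/2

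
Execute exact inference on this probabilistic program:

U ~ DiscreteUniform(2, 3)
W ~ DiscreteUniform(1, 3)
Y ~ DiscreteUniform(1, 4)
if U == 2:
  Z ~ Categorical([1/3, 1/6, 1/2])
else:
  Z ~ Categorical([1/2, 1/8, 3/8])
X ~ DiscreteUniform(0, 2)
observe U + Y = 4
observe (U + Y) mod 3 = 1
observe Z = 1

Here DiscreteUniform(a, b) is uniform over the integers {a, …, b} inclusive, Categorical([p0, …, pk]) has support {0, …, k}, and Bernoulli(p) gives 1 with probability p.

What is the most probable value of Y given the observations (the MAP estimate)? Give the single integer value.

argmax_v P(Y = v | obs) = 2

Enumerate traces; 18 have nonzero weight after conditioning:
  (U=2, W=1, Y=2, Z=1, X=0) weight 1/432
  (U=2, W=1, Y=2, Z=1, X=1) weight 1/432
  (U=2, W=1, Y=2, Z=1, X=2) weight 1/432
  (U=2, W=2, Y=2, Z=1, X=0) weight 1/432
  (U=2, W=2, Y=2, Z=1, X=1) weight 1/432
  (U=2, W=2, Y=2, Z=1, X=2) weight 1/432
  (U=2, W=3, Y=2, Z=1, X=0) weight 1/432
  (U=2, W=3, Y=2, Z=1, X=1) weight 1/432
  (U=3, W=1, Y=1, Z=1, X=0) weight 1/576
  … 9 more
Group by Y:
  weight(Y=1) = 1/64
  weight(Y=2) = 1/48
Total weight = 1/64 + 1/48 = 7/192
P(Y=1 | obs) = 1/64 / 7/192 = 3/7
P(Y=2 | obs) = 1/48 / 7/192 = 4/7
argmax = 2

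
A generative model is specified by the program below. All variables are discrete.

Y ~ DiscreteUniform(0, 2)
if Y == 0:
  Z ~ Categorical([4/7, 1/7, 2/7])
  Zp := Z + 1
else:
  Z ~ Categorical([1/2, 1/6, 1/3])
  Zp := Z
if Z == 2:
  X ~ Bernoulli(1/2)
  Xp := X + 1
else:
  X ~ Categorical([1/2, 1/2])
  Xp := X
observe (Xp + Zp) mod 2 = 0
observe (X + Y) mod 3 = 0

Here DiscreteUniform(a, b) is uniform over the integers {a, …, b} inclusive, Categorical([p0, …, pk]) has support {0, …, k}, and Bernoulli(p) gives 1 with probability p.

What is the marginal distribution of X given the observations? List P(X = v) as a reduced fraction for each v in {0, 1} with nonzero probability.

P(X=0) = 6/13, P(X=1) = 7/13

Enumerate traces; 4 have nonzero weight after conditioning:
  (Y=0, Z=1, X=0) weight 1/42
  (Y=0, Z=2, X=0) weight 1/21
  (Y=2, Z=1, X=1) weight 1/36
  (Y=2, Z=2, X=1) weight 1/18
Group by X:
  weight(X=0) = 1/14
  weight(X=1) = 1/12
Total weight = 1/14 + 1/12 = 13/84
P(X=0 | obs) = 1/14 / 13/84 = 6/13
P(X=1 | obs) = 1/12 / 13/84 = 7/13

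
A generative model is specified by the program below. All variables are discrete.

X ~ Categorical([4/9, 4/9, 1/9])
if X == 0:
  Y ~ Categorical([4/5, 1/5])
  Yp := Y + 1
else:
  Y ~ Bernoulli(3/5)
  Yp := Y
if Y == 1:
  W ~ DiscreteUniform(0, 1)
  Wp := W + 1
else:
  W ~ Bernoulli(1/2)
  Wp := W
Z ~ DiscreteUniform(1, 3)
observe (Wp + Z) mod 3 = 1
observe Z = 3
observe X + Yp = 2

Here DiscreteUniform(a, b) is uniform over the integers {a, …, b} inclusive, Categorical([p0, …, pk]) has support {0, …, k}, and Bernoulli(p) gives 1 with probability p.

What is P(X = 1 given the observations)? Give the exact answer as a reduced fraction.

P(X = 1 | obs) = 2/3

Enumerate traces; 3 have nonzero weight after conditioning:
  (X=0, Y=1, W=0, Z=3) weight 2/135
  (X=1, Y=1, W=0, Z=3) weight 2/45
  (X=2, Y=0, W=1, Z=3) weight 1/135
Group by X:
  weight(X=0) = 2/135
  weight(X=1) = 2/45
  weight(X=2) = 1/135
Total weight = 2/135 + 2/45 + 1/135 = 1/15
P(X=0 | obs) = 2/135 / 1/15 = 2/9
P(X=1 | obs) = 2/45 / 1/15 = 2/3
P(X=2 | obs) = 1/135 / 1/15 = 1/9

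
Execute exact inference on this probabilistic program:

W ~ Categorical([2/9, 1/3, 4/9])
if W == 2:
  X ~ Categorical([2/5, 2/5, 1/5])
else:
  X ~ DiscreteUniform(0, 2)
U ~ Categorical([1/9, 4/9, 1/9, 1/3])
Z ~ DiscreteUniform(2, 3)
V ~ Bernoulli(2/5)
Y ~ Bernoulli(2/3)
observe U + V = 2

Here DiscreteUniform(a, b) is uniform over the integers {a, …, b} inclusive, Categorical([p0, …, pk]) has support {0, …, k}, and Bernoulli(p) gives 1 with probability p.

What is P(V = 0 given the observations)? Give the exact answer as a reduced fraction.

P(V = 0 | obs) = 3/11

Enumerate traces; 72 have nonzero weight after conditioning:
  (W=0, X=0, U=1, Z=2, V=1, Y=0) weight 8/3645
  (W=0, X=0, U=1, Z=2, V=1, Y=1) weight 16/3645
  (W=0, X=0, U=1, Z=3, V=1, Y=0) weight 8/3645
  (W=0, X=0, U=1, Z=3, V=1, Y=1) weight 16/3645
  (W=0, X=0, U=2, Z=2, V=0, Y=0) weight 1/1215
  (W=0, X=0, U=2, Z=2, V=0, Y=1) weight 2/1215
  (W=0, X=0, U=2, Z=3, V=0, Y=0) weight 1/1215
  (W=0, X=0, U=2, Z=3, V=0, Y=1) weight 2/1215
  … 64 more
Group by V:
  weight(V=0) = 1/15
  weight(V=1) = 8/45
Total weight = 1/15 + 8/45 = 11/45
P(V=0 | obs) = 1/15 / 11/45 = 3/11
P(V=1 | obs) = 8/45 / 11/45 = 8/11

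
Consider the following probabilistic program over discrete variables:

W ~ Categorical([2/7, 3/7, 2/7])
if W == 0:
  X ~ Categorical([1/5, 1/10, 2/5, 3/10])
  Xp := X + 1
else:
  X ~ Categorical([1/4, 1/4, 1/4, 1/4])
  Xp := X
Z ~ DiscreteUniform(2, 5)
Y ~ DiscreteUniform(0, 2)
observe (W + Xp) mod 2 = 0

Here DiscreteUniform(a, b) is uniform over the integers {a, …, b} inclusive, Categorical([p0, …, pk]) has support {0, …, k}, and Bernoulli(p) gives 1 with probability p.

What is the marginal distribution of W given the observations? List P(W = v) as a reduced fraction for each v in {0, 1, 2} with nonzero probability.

P(W=0) = 8/33, P(W=1) = 5/11, P(W=2) = 10/33

Enumerate traces; 72 have nonzero weight after conditioning:
  (W=0, X=1, Z=2, Y=0) weight 1/420
  (W=0, X=1, Z=2, Y=1) weight 1/420
  (W=0, X=1, Z=2, Y=2) weight 1/420
  (W=0, X=1, Z=3, Y=0) weight 1/420
  (W=0, X=1, Z=3, Y=1) weight 1/420
  (W=0, X=1, Z=3, Y=2) weight 1/420
  (W=0, X=1, Z=4, Y=0) weight 1/420
  (W=0, X=1, Z=4, Y=1) weight 1/420
  (W=1, X=1, Z=2, Y=0) weight 1/112
  (W=2, X=0, Z=2, Y=0) weight 1/168
  … 62 more
Group by W:
  weight(W=0) = 4/35
  weight(W=1) = 3/14
  weight(W=2) = 1/7
Total weight = 4/35 + 3/14 + 1/7 = 33/70
P(W=0 | obs) = 4/35 / 33/70 = 8/33
P(W=1 | obs) = 3/14 / 33/70 = 5/11
P(W=2 | obs) = 1/7 / 33/70 = 10/33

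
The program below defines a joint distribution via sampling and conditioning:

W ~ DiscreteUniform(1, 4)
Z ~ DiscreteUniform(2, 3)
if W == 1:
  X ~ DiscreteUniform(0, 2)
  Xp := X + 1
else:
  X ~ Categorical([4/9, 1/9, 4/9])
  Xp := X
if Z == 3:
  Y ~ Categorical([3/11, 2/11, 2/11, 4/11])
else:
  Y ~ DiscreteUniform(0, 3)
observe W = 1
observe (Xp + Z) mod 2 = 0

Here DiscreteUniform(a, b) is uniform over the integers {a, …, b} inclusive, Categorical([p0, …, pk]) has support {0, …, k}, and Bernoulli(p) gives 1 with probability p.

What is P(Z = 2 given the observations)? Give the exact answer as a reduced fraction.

Enumerate traces; 12 have nonzero weight after conditioning:
  (W=1, Z=2, X=1, Y=0) weight 1/96
  (W=1, Z=2, X=1, Y=1) weight 1/96
  (W=1, Z=2, X=1, Y=2) weight 1/96
  (W=1, Z=2, X=1, Y=3) weight 1/96
  (W=1, Z=3, X=0, Y=0) weight 1/88
  (W=1, Z=3, X=0, Y=1) weight 1/132
  (W=1, Z=3, X=0, Y=2) weight 1/132
  (W=1, Z=3, X=0, Y=3) weight 1/66
  … 4 more
Group by Z:
  weight(Z=2) = 1/24
  weight(Z=3) = 1/12
Total weight = 1/24 + 1/12 = 1/8
P(Z=2 | obs) = 1/24 / 1/8 = 1/3
P(Z=3 | obs) = 1/12 / 1/8 = 2/3

P(Z = 2 | obs) = 1/3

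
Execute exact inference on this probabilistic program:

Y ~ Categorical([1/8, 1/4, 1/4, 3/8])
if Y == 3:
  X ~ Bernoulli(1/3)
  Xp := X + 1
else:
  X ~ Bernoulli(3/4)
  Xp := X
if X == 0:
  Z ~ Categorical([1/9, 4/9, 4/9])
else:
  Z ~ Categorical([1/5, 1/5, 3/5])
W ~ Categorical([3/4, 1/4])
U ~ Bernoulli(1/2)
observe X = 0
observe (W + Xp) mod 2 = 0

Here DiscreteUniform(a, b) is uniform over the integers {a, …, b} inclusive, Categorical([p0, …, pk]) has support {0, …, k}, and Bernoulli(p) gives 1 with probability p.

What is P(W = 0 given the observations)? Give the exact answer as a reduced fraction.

Enumerate traces; 24 have nonzero weight after conditioning:
  (Y=0, X=0, Z=0, W=0, U=0) weight 1/768
  (Y=0, X=0, Z=0, W=0, U=1) weight 1/768
  (Y=0, X=0, Z=1, W=0, U=0) weight 1/192
  (Y=0, X=0, Z=1, W=0, U=1) weight 1/192
  (Y=0, X=0, Z=2, W=0, U=0) weight 1/192
  (Y=0, X=0, Z=2, W=0, U=1) weight 1/192
  (Y=1, X=0, Z=0, W=0, U=0) weight 1/384
  (Y=1, X=0, Z=0, W=0, U=1) weight 1/384
  (Y=3, X=0, Z=0, W=1, U=0) weight 1/288
  … 15 more
Group by W:
  weight(W=0) = 15/128
  weight(W=1) = 1/16
Total weight = 15/128 + 1/16 = 23/128
P(W=0 | obs) = 15/128 / 23/128 = 15/23
P(W=1 | obs) = 1/16 / 23/128 = 8/23

P(W = 0 | obs) = 15/23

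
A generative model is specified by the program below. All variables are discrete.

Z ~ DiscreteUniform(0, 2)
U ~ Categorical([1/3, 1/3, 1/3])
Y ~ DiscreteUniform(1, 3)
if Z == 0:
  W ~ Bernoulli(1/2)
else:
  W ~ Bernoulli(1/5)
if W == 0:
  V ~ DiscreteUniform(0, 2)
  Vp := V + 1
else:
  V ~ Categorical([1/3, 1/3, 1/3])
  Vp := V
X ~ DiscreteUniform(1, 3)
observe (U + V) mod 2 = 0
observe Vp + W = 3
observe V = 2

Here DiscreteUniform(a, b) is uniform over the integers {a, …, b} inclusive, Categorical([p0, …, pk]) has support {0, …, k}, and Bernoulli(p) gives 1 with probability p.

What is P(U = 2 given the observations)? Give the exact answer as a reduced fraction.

Enumerate traces; 108 have nonzero weight after conditioning:
  (Z=0, U=0, Y=1, W=0, V=2, X=1) weight 1/486
  (Z=0, U=0, Y=1, W=0, V=2, X=2) weight 1/486
  (Z=0, U=0, Y=1, W=0, V=2, X=3) weight 1/486
  (Z=0, U=0, Y=1, W=1, V=2, X=1) weight 1/486
  (Z=0, U=0, Y=1, W=1, V=2, X=2) weight 1/486
  (Z=0, U=0, Y=1, W=1, V=2, X=3) weight 1/486
  (Z=0, U=0, Y=2, W=0, V=2, X=1) weight 1/486
  (Z=0, U=0, Y=2, W=0, V=2, X=2) weight 1/486
  (Z=0, U=2, Y=1, W=0, V=2, X=1) weight 1/486
  … 99 more
Group by U:
  weight(U=0) = 1/9
  weight(U=2) = 1/9
Total weight = 1/9 + 1/9 = 2/9
P(U=0 | obs) = 1/9 / 2/9 = 1/2
P(U=2 | obs) = 1/9 / 2/9 = 1/2

P(U = 2 | obs) = 1/2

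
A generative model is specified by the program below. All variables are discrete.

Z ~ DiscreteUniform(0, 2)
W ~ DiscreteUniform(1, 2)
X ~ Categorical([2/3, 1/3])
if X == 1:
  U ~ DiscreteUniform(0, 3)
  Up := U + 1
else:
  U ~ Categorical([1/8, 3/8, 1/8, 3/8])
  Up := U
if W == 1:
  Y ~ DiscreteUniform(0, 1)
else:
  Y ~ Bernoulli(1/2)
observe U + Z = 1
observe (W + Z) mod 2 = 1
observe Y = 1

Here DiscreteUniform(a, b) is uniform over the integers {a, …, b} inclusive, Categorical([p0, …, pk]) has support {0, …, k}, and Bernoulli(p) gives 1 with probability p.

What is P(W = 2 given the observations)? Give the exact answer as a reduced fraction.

P(W = 2 | obs) = 1/3

Enumerate traces; 4 have nonzero weight after conditioning:
  (Z=0, W=1, X=0, U=1, Y=1) weight 1/48
  (Z=0, W=1, X=1, U=1, Y=1) weight 1/144
  (Z=1, W=2, X=0, U=0, Y=1) weight 1/144
  (Z=1, W=2, X=1, U=0, Y=1) weight 1/144
Group by W:
  weight(W=1) = 1/36
  weight(W=2) = 1/72
Total weight = 1/36 + 1/72 = 1/24
P(W=1 | obs) = 1/36 / 1/24 = 2/3
P(W=2 | obs) = 1/72 / 1/24 = 1/3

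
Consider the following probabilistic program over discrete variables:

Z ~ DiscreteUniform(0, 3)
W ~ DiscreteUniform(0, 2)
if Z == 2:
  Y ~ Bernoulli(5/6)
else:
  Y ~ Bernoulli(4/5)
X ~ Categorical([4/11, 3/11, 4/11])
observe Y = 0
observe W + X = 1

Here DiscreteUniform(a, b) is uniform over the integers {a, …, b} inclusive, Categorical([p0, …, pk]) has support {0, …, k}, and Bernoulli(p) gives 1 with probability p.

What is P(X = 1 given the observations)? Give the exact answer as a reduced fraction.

Enumerate traces; 8 have nonzero weight after conditioning:
  (Z=0, W=0, Y=0, X=1) weight 1/220
  (Z=0, W=1, Y=0, X=0) weight 1/165
  (Z=1, W=0, Y=0, X=1) weight 1/220
  (Z=1, W=1, Y=0, X=0) weight 1/165
  (Z=2, W=0, Y=0, X=1) weight 1/264
  (Z=2, W=1, Y=0, X=0) weight 1/198
  (Z=3, W=0, Y=0, X=1) weight 1/220
  (Z=3, W=1, Y=0, X=0) weight 1/165
Group by X:
  weight(X=0) = 23/990
  weight(X=1) = 23/1320
Total weight = 23/990 + 23/1320 = 161/3960
P(X=0 | obs) = 23/990 / 161/3960 = 4/7
P(X=1 | obs) = 23/1320 / 161/3960 = 3/7

P(X = 1 | obs) = 3/7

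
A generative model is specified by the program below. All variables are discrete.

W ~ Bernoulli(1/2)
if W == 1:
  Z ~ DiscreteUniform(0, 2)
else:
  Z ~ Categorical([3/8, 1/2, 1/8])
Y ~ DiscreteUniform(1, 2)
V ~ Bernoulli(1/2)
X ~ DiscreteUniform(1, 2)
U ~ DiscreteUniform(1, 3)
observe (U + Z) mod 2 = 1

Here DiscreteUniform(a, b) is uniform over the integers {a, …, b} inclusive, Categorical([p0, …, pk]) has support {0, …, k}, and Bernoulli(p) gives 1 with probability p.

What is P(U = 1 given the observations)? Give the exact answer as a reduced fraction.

P(U = 1 | obs) = 7/19

Enumerate traces; 80 have nonzero weight after conditioning:
  (W=0, Z=0, Y=1, V=0, X=1, U=1) weight 1/128
  (W=0, Z=0, Y=1, V=0, X=1, U=3) weight 1/128
  (W=0, Z=0, Y=1, V=0, X=2, U=1) weight 1/128
  (W=0, Z=0, Y=1, V=0, X=2, U=3) weight 1/128
  (W=0, Z=0, Y=1, V=1, X=1, U=1) weight 1/128
  (W=0, Z=0, Y=1, V=1, X=1, U=3) weight 1/128
  (W=0, Z=0, Y=1, V=1, X=2, U=1) weight 1/128
  (W=0, Z=0, Y=1, V=1, X=2, U=3) weight 1/128
  (W=0, Z=1, Y=1, V=0, X=1, U=2) weight 1/96
  … 71 more
Group by U:
  weight(U=1) = 7/36
  weight(U=2) = 5/36
  weight(U=3) = 7/36
Total weight = 7/36 + 5/36 + 7/36 = 19/36
P(U=1 | obs) = 7/36 / 19/36 = 7/19
P(U=2 | obs) = 5/36 / 19/36 = 5/19
P(U=3 | obs) = 7/36 / 19/36 = 7/19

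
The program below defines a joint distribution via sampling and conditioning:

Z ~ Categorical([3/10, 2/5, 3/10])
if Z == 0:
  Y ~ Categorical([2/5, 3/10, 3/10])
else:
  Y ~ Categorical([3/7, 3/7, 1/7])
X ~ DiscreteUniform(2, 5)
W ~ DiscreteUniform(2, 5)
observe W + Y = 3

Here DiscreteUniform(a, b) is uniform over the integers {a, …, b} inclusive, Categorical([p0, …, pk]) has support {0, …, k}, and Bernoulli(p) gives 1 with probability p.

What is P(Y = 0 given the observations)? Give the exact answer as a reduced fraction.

P(Y = 0 | obs) = 14/27

Enumerate traces; 24 have nonzero weight after conditioning:
  (Z=0, Y=0, X=2, W=3) weight 3/400
  (Z=0, Y=0, X=3, W=3) weight 3/400
  (Z=0, Y=0, X=4, W=3) weight 3/400
  (Z=0, Y=0, X=5, W=3) weight 3/400
  (Z=0, Y=1, X=2, W=2) weight 9/1600
  (Z=0, Y=1, X=3, W=2) weight 9/1600
  (Z=0, Y=1, X=4, W=2) weight 9/1600
  (Z=0, Y=1, X=5, W=2) weight 9/1600
  … 16 more
Group by Y:
  weight(Y=0) = 21/200
  weight(Y=1) = 39/400
Total weight = 21/200 + 39/400 = 81/400
P(Y=0 | obs) = 21/200 / 81/400 = 14/27
P(Y=1 | obs) = 39/400 / 81/400 = 13/27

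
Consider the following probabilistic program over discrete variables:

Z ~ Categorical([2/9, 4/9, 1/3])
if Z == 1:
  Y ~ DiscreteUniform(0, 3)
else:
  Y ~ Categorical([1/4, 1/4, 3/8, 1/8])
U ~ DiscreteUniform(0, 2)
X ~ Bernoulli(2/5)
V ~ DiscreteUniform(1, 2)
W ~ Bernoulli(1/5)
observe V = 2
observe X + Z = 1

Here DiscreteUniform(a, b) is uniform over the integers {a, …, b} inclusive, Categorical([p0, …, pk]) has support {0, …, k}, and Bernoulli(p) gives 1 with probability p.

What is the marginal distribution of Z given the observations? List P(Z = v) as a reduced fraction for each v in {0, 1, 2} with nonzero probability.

P(Z=0) = 1/4, P(Z=1) = 3/4

Enumerate traces; 48 have nonzero weight after conditioning:
  (Z=0, Y=0, U=0, X=1, V=2, W=0) weight 2/675
  (Z=0, Y=0, U=0, X=1, V=2, W=1) weight 1/1350
  (Z=0, Y=0, U=1, X=1, V=2, W=0) weight 2/675
  (Z=0, Y=0, U=1, X=1, V=2, W=1) weight 1/1350
  (Z=0, Y=0, U=2, X=1, V=2, W=0) weight 2/675
  (Z=0, Y=0, U=2, X=1, V=2, W=1) weight 1/1350
  (Z=0, Y=1, U=0, X=1, V=2, W=0) weight 2/675
  (Z=0, Y=1, U=0, X=1, V=2, W=1) weight 1/1350
  (Z=1, Y=0, U=0, X=0, V=2, W=0) weight 2/225
  … 39 more
Group by Z:
  weight(Z=0) = 2/45
  weight(Z=1) = 2/15
Total weight = 2/45 + 2/15 = 8/45
P(Z=0 | obs) = 2/45 / 8/45 = 1/4
P(Z=1 | obs) = 2/15 / 8/45 = 3/4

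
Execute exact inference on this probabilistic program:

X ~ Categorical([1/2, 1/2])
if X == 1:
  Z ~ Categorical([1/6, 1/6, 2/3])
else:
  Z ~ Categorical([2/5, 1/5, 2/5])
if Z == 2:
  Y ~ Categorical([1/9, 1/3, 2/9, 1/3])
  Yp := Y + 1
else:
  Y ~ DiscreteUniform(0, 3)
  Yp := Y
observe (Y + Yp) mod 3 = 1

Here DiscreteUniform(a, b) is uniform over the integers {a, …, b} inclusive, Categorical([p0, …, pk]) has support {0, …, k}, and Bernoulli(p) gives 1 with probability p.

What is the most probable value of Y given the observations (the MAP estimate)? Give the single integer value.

argmax_v P(Y = v | obs) = 3

Enumerate traces; 8 have nonzero weight after conditioning:
  (X=0, Z=0, Y=2) weight 1/20
  (X=0, Z=1, Y=2) weight 1/40
  (X=0, Z=2, Y=0) weight 1/45
  (X=0, Z=2, Y=3) weight 1/15
  (X=1, Z=0, Y=2) weight 1/48
  (X=1, Z=1, Y=2) weight 1/48
  (X=1, Z=2, Y=0) weight 1/27
  (X=1, Z=2, Y=3) weight 1/9
Group by Y:
  weight(Y=0) = 8/135
  weight(Y=2) = 7/60
  weight(Y=3) = 8/45
Total weight = 8/135 + 7/60 + 8/45 = 191/540
P(Y=0 | obs) = 8/135 / 191/540 = 32/191
P(Y=2 | obs) = 7/60 / 191/540 = 63/191
P(Y=3 | obs) = 8/45 / 191/540 = 96/191
argmax = 3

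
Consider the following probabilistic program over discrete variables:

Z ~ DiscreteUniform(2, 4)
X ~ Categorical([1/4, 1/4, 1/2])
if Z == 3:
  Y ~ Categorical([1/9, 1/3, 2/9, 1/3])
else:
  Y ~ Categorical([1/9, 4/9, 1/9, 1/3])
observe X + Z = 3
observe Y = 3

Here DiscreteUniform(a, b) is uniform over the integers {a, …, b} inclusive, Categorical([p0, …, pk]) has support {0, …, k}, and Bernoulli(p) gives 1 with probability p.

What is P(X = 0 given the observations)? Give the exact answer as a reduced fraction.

Enumerate traces; 2 have nonzero weight after conditioning:
  (Z=2, X=1, Y=3) weight 1/36
  (Z=3, X=0, Y=3) weight 1/36
Group by X:
  weight(X=0) = 1/36
  weight(X=1) = 1/36
Total weight = 1/36 + 1/36 = 1/18
P(X=0 | obs) = 1/36 / 1/18 = 1/2
P(X=1 | obs) = 1/36 / 1/18 = 1/2

P(X = 0 | obs) = 1/2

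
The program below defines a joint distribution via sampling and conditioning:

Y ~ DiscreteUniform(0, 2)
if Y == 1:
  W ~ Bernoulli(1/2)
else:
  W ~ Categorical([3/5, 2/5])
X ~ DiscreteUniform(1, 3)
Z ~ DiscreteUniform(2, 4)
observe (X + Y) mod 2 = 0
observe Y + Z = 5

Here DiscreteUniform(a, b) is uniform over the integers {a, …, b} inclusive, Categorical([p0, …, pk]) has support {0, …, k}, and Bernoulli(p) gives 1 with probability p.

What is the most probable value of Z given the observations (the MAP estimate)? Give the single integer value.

Enumerate traces; 6 have nonzero weight after conditioning:
  (Y=1, W=0, X=1, Z=4) weight 1/54
  (Y=1, W=0, X=3, Z=4) weight 1/54
  (Y=1, W=1, X=1, Z=4) weight 1/54
  (Y=1, W=1, X=3, Z=4) weight 1/54
  (Y=2, W=0, X=2, Z=3) weight 1/45
  (Y=2, W=1, X=2, Z=3) weight 2/135
Group by Z:
  weight(Z=3) = 1/27
  weight(Z=4) = 2/27
Total weight = 1/27 + 2/27 = 1/9
P(Z=3 | obs) = 1/27 / 1/9 = 1/3
P(Z=4 | obs) = 2/27 / 1/9 = 2/3
argmax = 4

argmax_v P(Z = v | obs) = 4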